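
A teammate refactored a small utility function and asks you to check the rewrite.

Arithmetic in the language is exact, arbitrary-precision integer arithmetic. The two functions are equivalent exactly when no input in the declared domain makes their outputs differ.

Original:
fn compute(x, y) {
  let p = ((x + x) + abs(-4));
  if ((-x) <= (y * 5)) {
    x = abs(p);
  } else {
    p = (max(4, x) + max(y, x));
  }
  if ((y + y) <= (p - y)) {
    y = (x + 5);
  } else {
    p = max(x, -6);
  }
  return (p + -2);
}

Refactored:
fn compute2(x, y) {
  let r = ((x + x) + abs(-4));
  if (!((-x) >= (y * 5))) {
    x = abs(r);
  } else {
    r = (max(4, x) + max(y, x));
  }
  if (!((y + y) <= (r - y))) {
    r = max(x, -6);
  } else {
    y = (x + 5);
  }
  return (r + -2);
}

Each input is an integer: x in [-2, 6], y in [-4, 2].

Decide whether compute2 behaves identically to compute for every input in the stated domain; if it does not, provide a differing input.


There is a counterexample at x=5, y=-1: 12 on one side, 8 on the other.
compute: p becomes 14; next ((-x) <= (y * 5)) evaluates to true; next x becomes 14; next ((y + y) <= (p - y)) evaluates to true; next y becomes 19; next final value 12
compute2: r becomes 14; next (!((-x) >= (y * 5))) evaluates to false; next r becomes 10; next (!((y + y) <= (r - y))) evaluates to false; next y becomes 10; next final value 8
verdict: not equivalent; witness: x=5, y=-1


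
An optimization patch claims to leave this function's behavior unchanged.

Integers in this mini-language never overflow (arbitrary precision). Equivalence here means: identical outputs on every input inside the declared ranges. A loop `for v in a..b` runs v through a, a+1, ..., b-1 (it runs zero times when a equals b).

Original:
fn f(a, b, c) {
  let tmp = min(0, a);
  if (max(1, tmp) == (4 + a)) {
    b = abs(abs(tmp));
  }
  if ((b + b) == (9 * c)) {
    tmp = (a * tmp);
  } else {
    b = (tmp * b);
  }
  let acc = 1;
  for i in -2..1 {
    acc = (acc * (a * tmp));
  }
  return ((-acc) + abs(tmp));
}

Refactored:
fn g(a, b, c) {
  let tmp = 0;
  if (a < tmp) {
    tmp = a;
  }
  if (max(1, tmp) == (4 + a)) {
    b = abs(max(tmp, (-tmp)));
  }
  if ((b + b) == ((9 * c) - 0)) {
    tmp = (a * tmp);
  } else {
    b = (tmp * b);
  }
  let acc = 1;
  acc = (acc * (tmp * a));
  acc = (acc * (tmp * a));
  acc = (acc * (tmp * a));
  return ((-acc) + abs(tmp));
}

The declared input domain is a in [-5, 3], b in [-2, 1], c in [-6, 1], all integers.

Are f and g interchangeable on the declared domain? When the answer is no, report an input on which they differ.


Differences: arithmetic usage differs, constant usage differs, comparison usage differs, branching structure differs, min/max/abs usage differs, loop structure differs, statement counts differ, local variable names differ — yet all 288 inputs agree.
verdict: equivalent


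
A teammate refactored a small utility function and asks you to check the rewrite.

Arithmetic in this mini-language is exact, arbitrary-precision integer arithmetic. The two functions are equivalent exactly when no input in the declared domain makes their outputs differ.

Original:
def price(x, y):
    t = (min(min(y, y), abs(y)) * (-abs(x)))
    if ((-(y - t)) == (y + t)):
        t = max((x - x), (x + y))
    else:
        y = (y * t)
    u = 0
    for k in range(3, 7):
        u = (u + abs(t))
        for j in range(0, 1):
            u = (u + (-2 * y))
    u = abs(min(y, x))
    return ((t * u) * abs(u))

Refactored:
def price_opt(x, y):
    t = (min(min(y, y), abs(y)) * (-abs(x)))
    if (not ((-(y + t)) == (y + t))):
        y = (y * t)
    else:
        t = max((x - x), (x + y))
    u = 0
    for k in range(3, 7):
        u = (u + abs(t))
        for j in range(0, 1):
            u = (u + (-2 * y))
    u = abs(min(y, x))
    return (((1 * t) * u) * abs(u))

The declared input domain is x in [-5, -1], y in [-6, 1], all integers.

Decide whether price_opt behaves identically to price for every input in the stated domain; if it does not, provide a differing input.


These are not equivalent — on x=-1, y=-6 the outputs split (7776 vs 0).
price: t = 6; ((-(y - t)) == (y + t)) -> false; y = -36; u = 0; [k=3]; u = 6; [j=0]; u = 78; [k=4]; u = 84; [j=0]; u = 156; [k=5]; u = 162; [j=0]; u = 234; [k=6]; u = 240; [j=0]; u = 312; u = 36; return 7776
price_opt: t = 6; (not ((-(y + t)) == (y + t))) -> false; t = 0; u = 0; [k=3]; u = 0; [j=0]; u = 12; [k=4]; u = 12; [j=0]; u = 24; [k=5]; u = 24; [j=0]; u = 36; [k=6]; u = 36; [j=0]; u = 48; u = 6; return 0
verdict: not equivalent; witness: x=-1, y=-6


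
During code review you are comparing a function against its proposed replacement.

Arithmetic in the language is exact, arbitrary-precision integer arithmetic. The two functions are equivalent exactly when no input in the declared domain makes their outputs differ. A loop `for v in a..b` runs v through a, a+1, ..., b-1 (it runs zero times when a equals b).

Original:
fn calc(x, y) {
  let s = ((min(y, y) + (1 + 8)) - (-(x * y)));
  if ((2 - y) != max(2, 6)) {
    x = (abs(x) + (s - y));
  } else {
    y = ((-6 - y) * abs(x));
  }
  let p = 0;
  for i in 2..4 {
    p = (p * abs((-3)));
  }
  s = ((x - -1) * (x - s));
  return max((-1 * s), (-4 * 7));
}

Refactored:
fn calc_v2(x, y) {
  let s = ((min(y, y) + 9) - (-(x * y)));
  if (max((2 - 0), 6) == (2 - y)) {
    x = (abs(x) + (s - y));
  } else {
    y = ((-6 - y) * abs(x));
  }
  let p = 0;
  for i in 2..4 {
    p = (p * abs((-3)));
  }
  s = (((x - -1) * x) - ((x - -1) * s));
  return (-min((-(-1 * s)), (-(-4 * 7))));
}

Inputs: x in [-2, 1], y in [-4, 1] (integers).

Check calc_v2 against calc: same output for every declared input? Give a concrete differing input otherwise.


These are not equivalent — on x=-2, y=-4 the outputs split (-15 vs -28).
calc: s=13, then ((2 - y) != max(2, 6)) is false, then y=-4, then p=0, then (i=2), then p=0, then (i=3), then p=0, then s=15, then returns -15
calc_v2: s=13, then (max((2 - 0), 6) == (2 - y)) is true, then x=19, then p=0, then (i=2), then p=0, then (i=3), then p=0, then s=120, then returns -28
verdict: not equivalent; witness: x=-2, y=-4


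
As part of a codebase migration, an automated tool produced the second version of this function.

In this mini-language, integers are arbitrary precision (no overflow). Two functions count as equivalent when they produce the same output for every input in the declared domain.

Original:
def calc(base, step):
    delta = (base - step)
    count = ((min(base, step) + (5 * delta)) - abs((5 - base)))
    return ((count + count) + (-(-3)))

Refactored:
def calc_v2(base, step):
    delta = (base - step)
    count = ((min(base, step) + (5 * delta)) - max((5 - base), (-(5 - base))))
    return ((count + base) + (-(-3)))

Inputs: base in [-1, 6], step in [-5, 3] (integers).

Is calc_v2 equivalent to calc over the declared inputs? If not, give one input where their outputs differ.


Consider the input base=-1, step=-5.
calc: delta = 4; count = 9; return 21
calc_v2: delta = 4; count = 9; return 11
21 vs 11 — the two versions disagree here.
verdict: not equivalent; witness: base=-1, step=-5


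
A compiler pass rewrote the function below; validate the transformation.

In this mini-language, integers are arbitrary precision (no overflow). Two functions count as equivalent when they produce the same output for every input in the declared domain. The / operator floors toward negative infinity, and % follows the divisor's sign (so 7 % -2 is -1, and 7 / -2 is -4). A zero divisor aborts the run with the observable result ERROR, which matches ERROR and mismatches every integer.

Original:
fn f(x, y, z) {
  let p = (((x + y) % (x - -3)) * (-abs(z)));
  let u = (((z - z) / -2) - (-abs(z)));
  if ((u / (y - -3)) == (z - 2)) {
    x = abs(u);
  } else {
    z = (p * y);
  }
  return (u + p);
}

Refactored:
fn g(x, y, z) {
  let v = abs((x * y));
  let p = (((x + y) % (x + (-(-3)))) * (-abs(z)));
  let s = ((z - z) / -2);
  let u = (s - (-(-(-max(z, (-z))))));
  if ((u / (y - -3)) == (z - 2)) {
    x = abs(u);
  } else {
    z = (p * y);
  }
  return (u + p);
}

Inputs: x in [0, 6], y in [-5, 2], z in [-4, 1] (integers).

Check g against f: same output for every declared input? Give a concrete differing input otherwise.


Although local variable names differ, min/max/abs usage differs, arithmetic usage differs, statement counts differ, 336/336 inputs agree.
verdict: equivalent


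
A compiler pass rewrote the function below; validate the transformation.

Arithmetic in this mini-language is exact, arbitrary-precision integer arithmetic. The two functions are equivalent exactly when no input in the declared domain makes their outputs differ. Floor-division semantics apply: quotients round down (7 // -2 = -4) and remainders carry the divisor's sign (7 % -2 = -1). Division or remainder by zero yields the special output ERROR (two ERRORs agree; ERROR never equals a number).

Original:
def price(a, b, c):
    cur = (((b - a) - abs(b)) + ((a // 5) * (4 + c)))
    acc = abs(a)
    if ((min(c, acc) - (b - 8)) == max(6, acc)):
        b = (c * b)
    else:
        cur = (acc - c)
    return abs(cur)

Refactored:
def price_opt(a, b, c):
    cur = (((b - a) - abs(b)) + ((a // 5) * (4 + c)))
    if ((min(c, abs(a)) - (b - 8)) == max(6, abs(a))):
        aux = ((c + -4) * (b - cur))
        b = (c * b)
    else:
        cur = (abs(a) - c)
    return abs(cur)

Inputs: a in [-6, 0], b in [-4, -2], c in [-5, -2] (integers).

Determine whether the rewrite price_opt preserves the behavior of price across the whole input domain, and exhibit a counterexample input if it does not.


Although local variable names differ, constant usage differs, arithmetic usage differs, min/max/abs usage differs, 84/84 inputs agree.
verdict: equivalent


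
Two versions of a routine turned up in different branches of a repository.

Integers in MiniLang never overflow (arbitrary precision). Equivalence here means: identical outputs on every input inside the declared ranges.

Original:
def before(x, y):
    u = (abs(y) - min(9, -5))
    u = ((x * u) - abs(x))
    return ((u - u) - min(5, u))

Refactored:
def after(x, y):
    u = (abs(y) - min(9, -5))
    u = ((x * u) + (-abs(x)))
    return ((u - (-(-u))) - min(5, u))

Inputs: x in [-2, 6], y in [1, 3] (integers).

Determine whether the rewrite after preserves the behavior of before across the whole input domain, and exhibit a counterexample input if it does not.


Behavior is preserved: although arithmetic usage differs, the outputs never diverge.
Tracing x=4, y=1: before: u = 6; u = 20; return -5 | after: u = 6; u = 20; return -5 — matching result -5.
An exhaustive pass over the 27 declared inputs shows identical outputs.
verdict: equivalent


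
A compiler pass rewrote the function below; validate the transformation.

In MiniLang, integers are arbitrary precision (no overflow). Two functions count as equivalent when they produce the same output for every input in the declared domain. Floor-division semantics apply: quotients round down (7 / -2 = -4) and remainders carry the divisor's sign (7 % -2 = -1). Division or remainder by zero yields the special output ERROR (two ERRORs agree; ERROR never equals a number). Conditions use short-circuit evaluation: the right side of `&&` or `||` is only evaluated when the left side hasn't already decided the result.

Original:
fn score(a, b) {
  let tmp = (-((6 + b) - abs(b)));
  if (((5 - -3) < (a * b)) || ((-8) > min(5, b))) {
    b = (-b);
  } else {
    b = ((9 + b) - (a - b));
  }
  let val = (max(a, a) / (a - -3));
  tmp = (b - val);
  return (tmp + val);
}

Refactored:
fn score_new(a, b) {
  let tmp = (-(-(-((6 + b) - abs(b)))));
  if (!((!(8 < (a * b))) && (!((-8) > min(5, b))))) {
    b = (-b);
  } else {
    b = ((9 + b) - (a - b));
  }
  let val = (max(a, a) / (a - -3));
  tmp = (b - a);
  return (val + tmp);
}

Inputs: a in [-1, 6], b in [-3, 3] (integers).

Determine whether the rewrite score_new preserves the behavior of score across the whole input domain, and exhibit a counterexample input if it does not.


There is a counterexample at a=1, b=-3: 2 on one side, 1 on the other.
score: tmp=0, then (((5 - -3) < (a * b)) || ((-8) > min(5, b))) is false, then b=2, then val=0, then tmp=2, then returns 2
score_new: tmp=0, then (!((!(8 < (a * b))) && (!((-8) > min(5, b))))) is false, then b=2, then val=0, then tmp=1, then returns 1
verdict: not equivalent; witness: a=1, b=-3


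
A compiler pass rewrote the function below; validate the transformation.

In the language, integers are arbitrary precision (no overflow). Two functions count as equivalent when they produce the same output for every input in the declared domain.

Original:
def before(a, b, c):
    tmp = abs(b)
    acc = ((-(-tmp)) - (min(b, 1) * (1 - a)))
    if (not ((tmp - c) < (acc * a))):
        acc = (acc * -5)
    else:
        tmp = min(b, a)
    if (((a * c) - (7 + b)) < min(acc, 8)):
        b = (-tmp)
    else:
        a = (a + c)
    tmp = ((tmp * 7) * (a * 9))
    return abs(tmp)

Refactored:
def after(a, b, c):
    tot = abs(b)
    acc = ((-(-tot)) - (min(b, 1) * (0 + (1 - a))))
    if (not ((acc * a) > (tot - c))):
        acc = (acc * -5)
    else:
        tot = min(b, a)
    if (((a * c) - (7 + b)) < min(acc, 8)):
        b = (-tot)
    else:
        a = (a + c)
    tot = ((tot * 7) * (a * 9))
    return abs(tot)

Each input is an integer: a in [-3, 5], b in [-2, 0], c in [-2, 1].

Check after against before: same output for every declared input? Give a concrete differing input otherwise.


The two versions differ — the changes include constant usage differs; arithmetic usage differs; comparison usage differs; local variable names differ.
Tracing a=2, b=0, c=1: before: tmp = 0; acc = 0; (not ((tmp - c) < (acc * a))) -> false; tmp = 0; (((a * c) - (7 + b)) < min(acc, 8)) -> true; b = 0; tmp = 0; return 0 | after: tot = 0; acc = 0; (not ((acc * a) > (tot - c))) -> false; tot = 0; (((a * c) - (7 + b)) < min(acc, 8)) -> true; b = 0; tot = 0; return 0 — matching result 0.
Every one of the 108 inputs gives matching results.
verdict: equivalent


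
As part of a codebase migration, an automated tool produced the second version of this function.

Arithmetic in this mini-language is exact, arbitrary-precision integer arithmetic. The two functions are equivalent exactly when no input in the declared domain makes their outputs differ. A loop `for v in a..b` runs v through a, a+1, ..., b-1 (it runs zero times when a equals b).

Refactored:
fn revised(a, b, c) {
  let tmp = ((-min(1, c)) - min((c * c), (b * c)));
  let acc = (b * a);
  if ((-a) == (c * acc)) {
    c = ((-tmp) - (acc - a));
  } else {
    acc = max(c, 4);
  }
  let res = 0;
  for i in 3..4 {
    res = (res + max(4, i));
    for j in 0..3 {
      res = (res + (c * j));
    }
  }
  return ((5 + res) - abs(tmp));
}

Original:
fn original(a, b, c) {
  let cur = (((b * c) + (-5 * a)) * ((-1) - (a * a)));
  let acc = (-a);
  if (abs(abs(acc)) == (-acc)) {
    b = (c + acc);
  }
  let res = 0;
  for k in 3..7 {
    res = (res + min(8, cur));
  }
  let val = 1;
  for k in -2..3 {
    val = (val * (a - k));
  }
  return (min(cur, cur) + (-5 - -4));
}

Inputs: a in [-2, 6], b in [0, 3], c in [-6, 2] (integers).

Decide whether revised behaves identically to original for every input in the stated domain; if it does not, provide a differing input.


Take a=-2, b=0, c=-6.
original: cur=-50, then acc=2, then (abs(abs(acc)) == (-acc)) is false, then res=0, then (k=3), then res=-50, then (k=4), then res=-100, then (k=5), then res=-150, then (k=6), then res=-200, then val=1, then (k=-2), then val=0, then (k=-1), then val=0, then (k=0), then val=0, then (k=1), then val=0, then (k=2), then val=0, then returns -51
revised: tmp=6, then acc=0, then ((-a) == (c * acc)) is false, then acc=4, then res=0, then (i=3), then res=4, then (j=0), then res=4, then (j=1), then res=-2, then (j=2), then res=-14, then returns -15
-51 against -15: the behavior changed.
verdict: not equivalent; witness: a=-2, b=0, c=-6


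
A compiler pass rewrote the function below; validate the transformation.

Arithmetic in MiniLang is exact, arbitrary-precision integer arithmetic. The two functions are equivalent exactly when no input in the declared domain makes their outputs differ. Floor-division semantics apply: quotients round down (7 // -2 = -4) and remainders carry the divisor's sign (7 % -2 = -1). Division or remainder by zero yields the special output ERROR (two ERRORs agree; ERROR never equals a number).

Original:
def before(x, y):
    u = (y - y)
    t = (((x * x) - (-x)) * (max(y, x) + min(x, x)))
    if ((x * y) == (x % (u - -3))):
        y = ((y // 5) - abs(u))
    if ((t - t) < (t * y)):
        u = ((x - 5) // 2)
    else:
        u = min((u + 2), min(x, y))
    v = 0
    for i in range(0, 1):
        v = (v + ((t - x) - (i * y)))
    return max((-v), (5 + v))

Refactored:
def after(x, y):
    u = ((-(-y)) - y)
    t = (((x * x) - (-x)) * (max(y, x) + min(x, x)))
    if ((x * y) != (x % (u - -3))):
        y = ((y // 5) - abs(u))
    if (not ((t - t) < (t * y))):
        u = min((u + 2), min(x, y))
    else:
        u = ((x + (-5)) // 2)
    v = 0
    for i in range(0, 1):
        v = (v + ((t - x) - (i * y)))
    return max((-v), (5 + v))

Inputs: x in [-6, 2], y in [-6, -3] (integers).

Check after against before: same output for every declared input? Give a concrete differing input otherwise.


Equivalent. Although `((x * y) == (x % (u - -3)))` became `((x * y) != (x % (u - -3)))`, no input in the stated domain can expose it.
Sweeping the whole domain (36 inputs) finds no disagreement.
Spot check at x=-4, y=-4 — before: u := 0 | t := -96 | ((x * y) == (x % (u - -3))): false | ((t - t) < (t * y)): true | u := -5 | v := 0 | iter i=0: | v := -92 | result 92. after: u := 0 | t := -96 | ((x * y) != (x % (u - -3))): true | y := -1 | (not ((t - t) < (t * y))): false | u := -5 | v := 0 | iter i=0: | v := -92 | result 92. Both give 92.
verdict: equivalent


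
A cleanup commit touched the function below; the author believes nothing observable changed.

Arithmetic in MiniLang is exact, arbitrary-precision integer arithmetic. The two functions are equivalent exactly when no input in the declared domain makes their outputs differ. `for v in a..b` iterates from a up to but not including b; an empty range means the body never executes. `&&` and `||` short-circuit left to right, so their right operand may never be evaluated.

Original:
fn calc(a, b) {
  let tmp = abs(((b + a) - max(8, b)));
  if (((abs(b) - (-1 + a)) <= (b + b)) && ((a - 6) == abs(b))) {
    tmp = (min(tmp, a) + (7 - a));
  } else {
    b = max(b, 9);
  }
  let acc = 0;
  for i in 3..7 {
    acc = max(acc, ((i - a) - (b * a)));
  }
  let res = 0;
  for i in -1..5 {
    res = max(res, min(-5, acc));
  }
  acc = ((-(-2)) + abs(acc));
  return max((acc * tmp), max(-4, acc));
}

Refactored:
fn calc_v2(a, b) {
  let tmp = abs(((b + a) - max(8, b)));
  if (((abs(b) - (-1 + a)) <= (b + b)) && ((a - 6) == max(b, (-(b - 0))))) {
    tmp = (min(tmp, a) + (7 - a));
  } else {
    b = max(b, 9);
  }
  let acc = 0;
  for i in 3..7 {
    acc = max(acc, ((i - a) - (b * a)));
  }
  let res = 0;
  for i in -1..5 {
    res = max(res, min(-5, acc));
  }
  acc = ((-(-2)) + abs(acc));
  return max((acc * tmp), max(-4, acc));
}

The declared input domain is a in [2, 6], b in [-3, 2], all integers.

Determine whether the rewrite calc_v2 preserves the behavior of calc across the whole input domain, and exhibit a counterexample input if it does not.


Behavior is preserved: although min/max/abs usage differs, plus arithmetic usage differs, plus constant usage differs, the outputs never diverge.
Tracing a=2, b=-3: calc: tmp=9, then (((abs(b) - (-1 + a)) <= (b + b)) && ((a - 6) == abs(b))) is false, then b=9, then acc=0, then (i=3), then acc=0, then (i=4), then acc=0, then (i=5), then acc=0, then (i=6), then acc=0, then res=0, then (i=-1), then res=0, then (i=0), then res=0, then (i=1), then res=0, then (i=2), then res=0, then (i=3), then res=0, then (i=4), then res=0, then acc=2, then returns 18 | calc_v2: tmp=9, then (((abs(b) - (-1 + a)) <= (b + b)) && ((a - 6) == max(b, (-(b - 0))))) is false, then b=9, then acc=0, then (i=3), then acc=0, then (i=4), then acc=0, then (i=5), then acc=0, then (i=6), then acc=0, then res=0, then (i=-1), then res=0, then (i=0), then res=0, then (i=1), then res=0, then (i=2), then res=0, then (i=3), then res=0, then (i=4), then res=0, then acc=2, then returns 18 — matching result 18.
Checked all 30 inputs in the declared domain: the outputs agree on every one.
verdict: equivalent


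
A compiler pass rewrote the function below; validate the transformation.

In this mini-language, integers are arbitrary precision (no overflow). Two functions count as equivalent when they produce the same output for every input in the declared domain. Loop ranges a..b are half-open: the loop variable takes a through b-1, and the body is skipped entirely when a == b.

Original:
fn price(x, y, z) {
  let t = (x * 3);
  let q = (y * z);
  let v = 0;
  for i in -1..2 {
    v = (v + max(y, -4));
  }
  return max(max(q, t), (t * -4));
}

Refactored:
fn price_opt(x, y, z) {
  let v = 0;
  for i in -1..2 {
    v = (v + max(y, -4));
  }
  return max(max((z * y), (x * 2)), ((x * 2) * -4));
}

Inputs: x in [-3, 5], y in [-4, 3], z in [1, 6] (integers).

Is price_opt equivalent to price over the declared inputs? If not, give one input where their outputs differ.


Run the pair on x=-3, y=-4, z=1.
price: t becomes -9; next q becomes -4; next v becomes 0; next at i=-1:; next v becomes -4; next at i=0:; next v becomes -8; next at i=1:; next v becomes -12; next final value 36
price_opt: v becomes 0; next at i=-1:; next v becomes -4; next at i=0:; next v becomes -8; next at i=1:; next v becomes -12; next final value 24
36 against 24: the behavior changed.
verdict: not equivalent; witness: x=-3, y=-4, z=1


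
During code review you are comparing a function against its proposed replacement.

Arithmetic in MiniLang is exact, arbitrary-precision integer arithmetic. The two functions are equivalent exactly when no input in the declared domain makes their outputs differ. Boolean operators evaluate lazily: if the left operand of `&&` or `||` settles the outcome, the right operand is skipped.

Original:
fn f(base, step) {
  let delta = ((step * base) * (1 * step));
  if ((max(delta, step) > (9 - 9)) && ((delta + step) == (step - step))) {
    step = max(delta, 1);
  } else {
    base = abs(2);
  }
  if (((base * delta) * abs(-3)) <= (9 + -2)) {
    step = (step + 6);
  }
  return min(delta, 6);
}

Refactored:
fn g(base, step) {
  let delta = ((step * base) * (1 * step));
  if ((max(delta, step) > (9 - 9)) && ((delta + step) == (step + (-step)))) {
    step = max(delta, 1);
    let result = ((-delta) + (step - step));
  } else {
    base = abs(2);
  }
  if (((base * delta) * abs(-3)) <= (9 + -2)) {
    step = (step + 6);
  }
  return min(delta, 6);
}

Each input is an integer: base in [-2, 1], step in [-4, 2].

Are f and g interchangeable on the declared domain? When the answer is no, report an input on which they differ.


Side by side, the visible changes include: local variable names differ; also arithmetic usage differs; also statement counts differ.
One worked example (base=0, step=1) — f: delta=0, then ((max(delta, step) > (9 - 9)) && ((delta + step) == (step - step))) is false, then base=2, then (((base * delta) * abs(-3)) <= (9 + -2)) is true, then step=7, then returns 0; g: delta=0, then ((max(delta, step) > (9 - 9)) && ((delta + step) == (step + (-step)))) is false, then base=2, then (((base * delta) * abs(-3)) <= (9 + -2)) is true, then step=7, then returns 0; agreement on 0.
Sweeping the whole domain (28 inputs) finds no disagreement.
verdict: equivalent


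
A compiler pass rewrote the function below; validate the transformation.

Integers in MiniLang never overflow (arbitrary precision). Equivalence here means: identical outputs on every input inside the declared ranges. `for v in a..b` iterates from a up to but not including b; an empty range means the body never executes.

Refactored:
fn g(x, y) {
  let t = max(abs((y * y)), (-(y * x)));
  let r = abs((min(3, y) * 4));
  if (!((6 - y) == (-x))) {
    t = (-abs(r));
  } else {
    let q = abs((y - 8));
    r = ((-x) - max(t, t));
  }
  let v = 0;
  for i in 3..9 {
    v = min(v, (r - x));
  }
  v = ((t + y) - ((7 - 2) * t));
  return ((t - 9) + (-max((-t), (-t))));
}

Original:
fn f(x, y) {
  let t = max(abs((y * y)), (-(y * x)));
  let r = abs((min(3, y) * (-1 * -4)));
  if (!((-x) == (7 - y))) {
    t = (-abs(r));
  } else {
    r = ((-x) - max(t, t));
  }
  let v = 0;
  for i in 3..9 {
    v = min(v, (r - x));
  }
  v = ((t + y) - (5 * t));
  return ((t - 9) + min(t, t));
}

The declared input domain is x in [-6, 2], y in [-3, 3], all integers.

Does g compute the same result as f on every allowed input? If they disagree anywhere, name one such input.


These are not equivalent — on x=-6, y=1 the outputs split (3 vs -17).
f: t=6, then r=4, then (!((-x) == (7 - y))) is false, then r=0, then v=0, then (i=3), then v=0, then (i=4), then v=0, then (i=5), then v=0, then (i=6), then v=0, then (i=7), then v=0, then (i=8), then v=0, then v=-23, then returns 3
g: t=6, then r=4, then (!((6 - y) == (-x))) is true, then t=-4, then v=0, then (i=3), then v=0, then (i=4), then v=0, then (i=5), then v=0, then (i=6), then v=0, then (i=7), then v=0, then (i=8), then v=0, then v=17, then returns -17
verdict: not equivalent; witness: x=-6, y=1


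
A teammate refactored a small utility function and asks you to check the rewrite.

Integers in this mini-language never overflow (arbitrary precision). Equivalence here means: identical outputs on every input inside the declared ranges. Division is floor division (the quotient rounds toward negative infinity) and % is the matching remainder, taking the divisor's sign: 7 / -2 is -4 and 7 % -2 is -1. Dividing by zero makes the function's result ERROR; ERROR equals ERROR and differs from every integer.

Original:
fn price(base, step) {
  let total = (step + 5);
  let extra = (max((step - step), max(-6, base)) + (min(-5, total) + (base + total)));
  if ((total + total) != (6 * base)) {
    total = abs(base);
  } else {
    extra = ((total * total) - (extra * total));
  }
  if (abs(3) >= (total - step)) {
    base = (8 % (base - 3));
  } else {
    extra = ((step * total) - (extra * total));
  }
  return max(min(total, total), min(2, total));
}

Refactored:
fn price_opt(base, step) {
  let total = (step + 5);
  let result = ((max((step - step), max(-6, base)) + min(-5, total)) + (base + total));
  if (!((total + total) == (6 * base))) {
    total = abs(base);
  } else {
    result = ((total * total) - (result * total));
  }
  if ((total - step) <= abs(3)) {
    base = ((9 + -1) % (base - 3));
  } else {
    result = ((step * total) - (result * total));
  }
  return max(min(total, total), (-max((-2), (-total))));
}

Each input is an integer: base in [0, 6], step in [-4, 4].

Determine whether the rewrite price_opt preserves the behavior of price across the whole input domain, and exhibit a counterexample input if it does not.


Reading the diff, among the changes: boolean connective usage differs; also arithmetic usage differs; also constant usage differs; also comparison usage differs; also min/max/abs usage differs; also local variable names differ.
Spot check at base=2, step=0 — price: total = 5; extra = 4; ((total + total) != (6 * base)) -> true; total = 2; (abs(3) >= (total - step)) -> true; base = 0; return 2. price_opt: total = 5; result = 4; (!((total + total) == (6 * base))) -> true; total = 2; ((total - step) <= abs(3)) -> true; base = 0; return 2. Both give 2.
Every one of the 63 inputs gives matching results.
verdict: equivalent


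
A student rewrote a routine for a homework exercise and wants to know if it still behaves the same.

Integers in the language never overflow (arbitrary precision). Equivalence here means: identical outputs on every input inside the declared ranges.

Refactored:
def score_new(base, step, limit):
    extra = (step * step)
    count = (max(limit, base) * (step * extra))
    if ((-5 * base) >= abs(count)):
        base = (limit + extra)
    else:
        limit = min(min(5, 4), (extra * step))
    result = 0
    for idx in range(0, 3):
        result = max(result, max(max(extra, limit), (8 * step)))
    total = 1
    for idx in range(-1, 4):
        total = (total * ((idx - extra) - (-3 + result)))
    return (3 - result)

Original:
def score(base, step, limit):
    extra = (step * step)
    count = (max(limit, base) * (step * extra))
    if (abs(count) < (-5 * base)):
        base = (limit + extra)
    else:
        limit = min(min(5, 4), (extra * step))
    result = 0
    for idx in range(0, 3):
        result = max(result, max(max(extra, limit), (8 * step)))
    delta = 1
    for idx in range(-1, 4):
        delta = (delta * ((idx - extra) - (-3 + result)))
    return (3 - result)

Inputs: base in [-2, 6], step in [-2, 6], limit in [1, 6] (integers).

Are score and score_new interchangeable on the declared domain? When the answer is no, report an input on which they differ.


There is a counterexample at base=-1, step=-1, limit=5: 2 on one side, -2 on the other.
score: extra := 1 | count := -5 | (abs(count) < (-5 * base)): false | limit := -1 | result := 0 | iter idx=0: | result := 1 | iter idx=1: | result := 1 | iter idx=2: | result := 1 | delta := 1 | iter idx=-1: | delta := 0 | iter idx=0: | delta := 0 | iter idx=1: | delta := 0 | iter idx=2: | delta := 0 | iter idx=3: | delta := 0 | result 2
score_new: extra := 1 | count := -5 | ((-5 * base) >= abs(count)): true | base := 6 | result := 0 | iter idx=0: | result := 5 | iter idx=1: | result := 5 | iter idx=2: | result := 5 | total := 1 | iter idx=-1: | total := -4 | iter idx=0: | total := 12 | iter idx=1: | total := -24 | iter idx=2: | total := 24 | iter idx=3: | total := 0 | result -2
verdict: not equivalent; witness: base=-1, step=-1, limit=5


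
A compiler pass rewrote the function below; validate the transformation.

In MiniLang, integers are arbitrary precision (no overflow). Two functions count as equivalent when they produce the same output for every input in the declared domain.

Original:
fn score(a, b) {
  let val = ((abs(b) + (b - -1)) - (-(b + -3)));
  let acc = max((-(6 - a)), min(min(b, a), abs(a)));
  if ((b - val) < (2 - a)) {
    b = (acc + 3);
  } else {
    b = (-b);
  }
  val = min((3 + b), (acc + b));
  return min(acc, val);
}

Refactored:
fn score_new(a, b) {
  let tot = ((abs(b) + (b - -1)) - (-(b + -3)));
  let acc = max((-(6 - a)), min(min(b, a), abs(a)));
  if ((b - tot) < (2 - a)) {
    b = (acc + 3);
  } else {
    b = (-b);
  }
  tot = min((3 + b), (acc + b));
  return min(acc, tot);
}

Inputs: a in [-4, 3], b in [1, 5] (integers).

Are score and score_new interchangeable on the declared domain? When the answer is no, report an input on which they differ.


Comparing the listings, the differences include: local variable names differ.
Spot check at a=2, b=3 — score: val=7, then acc=2, then ((b - val) < (2 - a)) is true, then b=5, then val=7, then returns 2. score_new: tot=7, then acc=2, then ((b - tot) < (2 - a)) is true, then b=5, then tot=7, then returns 2. Both give 2.
Sweeping the whole domain (40 inputs) finds no disagreement.
verdict: equivalent


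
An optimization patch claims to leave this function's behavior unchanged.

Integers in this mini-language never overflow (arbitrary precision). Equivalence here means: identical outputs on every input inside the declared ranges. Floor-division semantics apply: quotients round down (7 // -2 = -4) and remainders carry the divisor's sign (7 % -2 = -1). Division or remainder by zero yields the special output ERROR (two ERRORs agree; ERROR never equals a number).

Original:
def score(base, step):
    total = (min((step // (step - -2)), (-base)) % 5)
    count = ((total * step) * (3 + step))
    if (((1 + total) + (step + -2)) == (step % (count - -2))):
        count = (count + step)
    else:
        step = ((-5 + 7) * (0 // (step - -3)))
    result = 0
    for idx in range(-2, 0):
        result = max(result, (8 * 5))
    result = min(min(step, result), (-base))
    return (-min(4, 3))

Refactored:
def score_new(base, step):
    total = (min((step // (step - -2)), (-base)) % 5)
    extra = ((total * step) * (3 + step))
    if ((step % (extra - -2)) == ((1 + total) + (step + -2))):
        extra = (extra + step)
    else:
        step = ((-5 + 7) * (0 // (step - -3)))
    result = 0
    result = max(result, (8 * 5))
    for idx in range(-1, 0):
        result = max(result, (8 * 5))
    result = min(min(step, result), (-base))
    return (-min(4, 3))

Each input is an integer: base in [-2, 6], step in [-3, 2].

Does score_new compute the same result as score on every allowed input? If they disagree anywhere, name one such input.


Differences: constant usage differs, plus min/max/abs usage differs, plus loop structure differs, plus arithmetic usage differs, plus statement counts differ, plus local variable names differ — yet all 54 inputs agree.
verdict: equivalent


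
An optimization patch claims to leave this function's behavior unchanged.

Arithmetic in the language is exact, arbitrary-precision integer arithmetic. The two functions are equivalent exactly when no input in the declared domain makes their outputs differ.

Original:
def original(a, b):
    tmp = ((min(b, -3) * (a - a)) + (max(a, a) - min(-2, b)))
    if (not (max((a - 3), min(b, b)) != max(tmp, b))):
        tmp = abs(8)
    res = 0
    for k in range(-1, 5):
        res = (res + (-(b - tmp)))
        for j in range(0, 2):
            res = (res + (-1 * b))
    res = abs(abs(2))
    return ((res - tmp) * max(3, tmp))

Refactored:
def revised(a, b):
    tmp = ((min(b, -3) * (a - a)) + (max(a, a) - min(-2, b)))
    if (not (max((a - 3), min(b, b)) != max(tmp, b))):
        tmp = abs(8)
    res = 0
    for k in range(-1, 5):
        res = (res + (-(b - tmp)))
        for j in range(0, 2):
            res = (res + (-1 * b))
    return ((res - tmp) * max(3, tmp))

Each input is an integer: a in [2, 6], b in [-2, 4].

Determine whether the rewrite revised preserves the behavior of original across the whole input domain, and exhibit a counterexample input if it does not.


Not equivalent: a=2, b=-2 separates them (-8 vs 224).
original: tmp := 4 | (not (max((a - 3), min(b, b)) != max(tmp, b))): false | res := 0 | iter k=-1: | res := 6 | iter j=0: | res := 8 | iter j=1: | res := 10 | iter k=0: | res := 16 | iter j=0: | res := 18 | iter j=1: | res := 20 | iter k=1: | res := 26 | iter j=0: | res := 28 | iter j=1: | res := 30 | iter k=2: | res := 36 | iter j=0: | res := 38 | iter j=1: | res := 40 | iter k=3: | res := 46 | iter j=0: | res := 48 | iter j=1: | res := 50 | iter k=4: | res := 56 | iter j=0: | res := 58 | iter j=1: | res := 60 | res := 2 | result -8
revised: tmp := 4 | (not (max((a - 3), min(b, b)) != max(tmp, b))): false | res := 0 | iter k=-1: | res := 6 | iter j=0: | res := 8 | iter j=1: | res := 10 | iter k=0: | res := 16 | iter j=0: | res := 18 | iter j=1: | res := 20 | iter k=1: | res := 26 | iter j=0: | res := 28 | iter j=1: | res := 30 | iter k=2: | res := 36 | iter j=0: | res := 38 | iter j=1: | res := 40 | iter k=3: | res := 46 | iter j=0: | res := 48 | iter j=1: | res := 50 | iter k=4: | res := 56 | iter j=0: | res := 58 | iter j=1: | res := 60 | result 224
verdict: not equivalent; witness: a=2, b=-2


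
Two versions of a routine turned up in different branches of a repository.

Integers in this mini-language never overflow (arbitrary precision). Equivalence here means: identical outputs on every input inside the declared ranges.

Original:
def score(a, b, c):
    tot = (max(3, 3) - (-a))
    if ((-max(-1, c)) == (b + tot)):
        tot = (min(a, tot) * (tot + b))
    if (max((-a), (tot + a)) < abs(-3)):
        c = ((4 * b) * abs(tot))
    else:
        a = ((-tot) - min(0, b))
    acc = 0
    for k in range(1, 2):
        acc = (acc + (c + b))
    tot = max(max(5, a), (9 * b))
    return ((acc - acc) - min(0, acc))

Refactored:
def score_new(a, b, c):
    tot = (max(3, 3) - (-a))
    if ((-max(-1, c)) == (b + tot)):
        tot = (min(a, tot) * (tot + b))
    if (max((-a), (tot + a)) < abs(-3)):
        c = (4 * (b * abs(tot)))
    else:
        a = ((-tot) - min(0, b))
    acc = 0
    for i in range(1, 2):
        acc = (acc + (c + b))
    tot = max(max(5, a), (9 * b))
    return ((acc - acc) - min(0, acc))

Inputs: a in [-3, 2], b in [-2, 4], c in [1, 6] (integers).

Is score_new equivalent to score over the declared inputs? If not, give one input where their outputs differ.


The two versions differ — the changes include local variable names differ.
As a probe, take a=-2, b=2, c=2: score runs tot becomes 1; next ((-max(-1, c)) == (b + tot)) evaluates to false; next (max((-a), (tot + a)) < abs(-3)) evaluates to true; next c becomes 8; next acc becomes 0; next at k=1:; next acc becomes 10; next tot becomes 18; next final value 0; score_new runs tot becomes 1; next ((-max(-1, c)) == (b + tot)) evaluates to false; next (max((-a), (tot + a)) < abs(-3)) evaluates to true; next c becomes 8; next acc becomes 0; next at i=1:; next acc becomes 10; next tot becomes 18; next final value 0; both end at 0.
An exhaustive pass over the 252 declared inputs shows identical outputs.
verdict: equivalent


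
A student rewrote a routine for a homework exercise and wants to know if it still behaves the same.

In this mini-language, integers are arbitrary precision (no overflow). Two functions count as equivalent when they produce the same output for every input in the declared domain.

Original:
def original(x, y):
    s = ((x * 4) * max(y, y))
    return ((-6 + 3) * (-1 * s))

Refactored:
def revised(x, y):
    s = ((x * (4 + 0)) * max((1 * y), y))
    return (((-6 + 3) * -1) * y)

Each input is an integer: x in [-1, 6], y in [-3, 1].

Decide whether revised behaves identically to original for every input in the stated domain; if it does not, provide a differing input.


Input x=-1, y=-3: 36 from original versus -9 from revised.
verdict: not equivalent; witness: x=-1, y=-3


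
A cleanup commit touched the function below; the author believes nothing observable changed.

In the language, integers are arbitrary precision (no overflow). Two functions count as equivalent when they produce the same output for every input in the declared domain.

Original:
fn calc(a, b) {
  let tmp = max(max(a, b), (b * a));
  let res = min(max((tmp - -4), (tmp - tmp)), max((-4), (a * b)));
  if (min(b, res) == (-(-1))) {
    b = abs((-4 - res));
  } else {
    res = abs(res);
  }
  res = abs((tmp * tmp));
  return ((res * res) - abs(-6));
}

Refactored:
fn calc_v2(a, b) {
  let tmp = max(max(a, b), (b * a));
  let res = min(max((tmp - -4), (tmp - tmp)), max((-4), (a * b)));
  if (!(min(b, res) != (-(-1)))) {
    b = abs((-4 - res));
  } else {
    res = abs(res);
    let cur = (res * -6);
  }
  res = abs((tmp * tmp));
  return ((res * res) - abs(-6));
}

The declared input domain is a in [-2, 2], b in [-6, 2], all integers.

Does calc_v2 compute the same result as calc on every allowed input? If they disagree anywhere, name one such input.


Comparing the listings, the differences include: arithmetic usage differs; also constant usage differs; also statement counts differ; also boolean connective usage differs; also local variable names differ; also comparison usage differs.
As a probe, take a=-2, b=-2: calc runs tmp := 4 | res := 4 | (min(b, res) == (-(-1))): false | res := 4 | res := 16 | result 250; calc_v2 runs tmp := 4 | res := 4 | (!(min(b, res) != (-(-1)))): false | res := 4 | cur := -24 | res := 16 | result 250; both end at 250.
Across all 45 domain points the two functions coincide.
verdict: equivalent


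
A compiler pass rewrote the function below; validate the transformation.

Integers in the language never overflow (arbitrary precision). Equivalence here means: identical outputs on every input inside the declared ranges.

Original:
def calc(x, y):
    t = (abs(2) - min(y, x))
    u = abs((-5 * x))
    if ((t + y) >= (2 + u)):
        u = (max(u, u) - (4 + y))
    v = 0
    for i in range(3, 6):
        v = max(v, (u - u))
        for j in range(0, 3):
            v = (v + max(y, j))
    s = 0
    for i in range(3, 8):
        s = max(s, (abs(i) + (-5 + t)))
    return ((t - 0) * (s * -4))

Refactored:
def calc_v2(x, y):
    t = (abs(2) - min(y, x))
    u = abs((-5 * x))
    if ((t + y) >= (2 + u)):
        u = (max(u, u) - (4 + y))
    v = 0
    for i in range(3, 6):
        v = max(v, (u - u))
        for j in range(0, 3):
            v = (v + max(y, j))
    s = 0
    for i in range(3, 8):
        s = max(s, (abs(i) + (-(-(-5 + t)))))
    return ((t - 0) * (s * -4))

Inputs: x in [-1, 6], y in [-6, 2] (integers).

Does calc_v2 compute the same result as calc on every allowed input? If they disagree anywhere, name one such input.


Although same computation, different form, 72/72 inputs agree.
verdict: equivalent
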